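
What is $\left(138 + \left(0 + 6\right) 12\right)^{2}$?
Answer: $44100$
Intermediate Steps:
$\left(138 + \left(0 + 6\right) 12\right)^{2} = \left(138 + 6 \cdot 12\right)^{2} = \left(138 + 72\right)^{2} = 210^{2} = 44100$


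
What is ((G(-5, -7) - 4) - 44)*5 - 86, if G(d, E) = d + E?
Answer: -386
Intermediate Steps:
G(d, E) = E + d
((G(-5, -7) - 4) - 44)*5 - 86 = (((-7 - 5) - 4) - 44)*5 - 86 = ((-12 - 4) - 44)*5 - 86 = (-16 - 44)*5 - 86 = -60*5 - 86 = -300 - 86 = -386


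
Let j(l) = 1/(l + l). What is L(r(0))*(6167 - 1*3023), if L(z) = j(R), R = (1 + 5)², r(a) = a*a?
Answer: 131/3 ≈ 43.667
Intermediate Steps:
r(a) = a²
R = 36 (R = 6² = 36)
j(l) = 1/(2*l)
L(z) = 1/72 (L(z) = (½)/36 = (½)*(1/36) = 1/72)
L(r(0))*(6167 - 1*3023) = (6167 - 1*3023)/72 = (6167 - 3023)/72 = (1/72)*3144 = 131/3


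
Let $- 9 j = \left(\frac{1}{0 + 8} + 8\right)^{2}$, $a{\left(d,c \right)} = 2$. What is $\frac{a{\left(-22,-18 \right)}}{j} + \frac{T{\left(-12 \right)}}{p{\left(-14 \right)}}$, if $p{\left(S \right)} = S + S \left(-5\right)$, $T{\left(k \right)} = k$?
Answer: $- \frac{28803}{59150} \approx -0.48695$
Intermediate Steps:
$j = - \frac{4225}{576}$ ($j = - \frac{\left(\frac{1}{0 + 8} + 8\right)^{2}}{9} = - \frac{\left(\frac{1}{8} + 8\right)^{2}}{9} = - \frac{\left(\frac{65}{8}\right)^{2}}{9} = \left(- \frac{1}{9}\right) \frac{4225}{64} = - \frac{4225}{576} \approx -7.3351$)
$p{\left(S \right)} = - 4 S$ ($p{\left(S \right)} = S - 5 S = - 4 S$)
$\frac{a{\left(-22,-18 \right)}}{j} + \frac{T{\left(-12 \right)}}{p{\left(-14 \right)}} = \frac{2}{- \frac{4225}{576}} - \frac{12}{\left(-4\right) \left(-14\right)} = 2 \left(- \frac{576}{4225}\right) - \frac{12}{56} = - \frac{1152}{4225} - \frac{3}{14} = - \frac{28803}{59150}$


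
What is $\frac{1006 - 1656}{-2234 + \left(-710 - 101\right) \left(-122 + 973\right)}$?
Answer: $\frac{130}{138479} \approx 0.00093877$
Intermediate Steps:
$\frac{1006 - 1656}{-2234 + \left(-710 - 101\right) \left(-122 + 973\right)} = - \frac{650}{-2234 - 690161} = - \frac{650}{-692395} = \left(-650\right) \left(- \frac{1}{692395}\right) = \frac{130}{138479}$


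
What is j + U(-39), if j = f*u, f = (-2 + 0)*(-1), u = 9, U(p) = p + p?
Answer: -60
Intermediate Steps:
U(p) = 2*p
f = 2 (f = -2*(-1) = 2)
j = 18 (j = 2*9 = 18)
j + U(-39) = 18 + 2*(-39) = 18 - 78 = -60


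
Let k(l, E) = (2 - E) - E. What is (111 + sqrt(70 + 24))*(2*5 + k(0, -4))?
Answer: 2220 + 20*sqrt(94) ≈ 2413.9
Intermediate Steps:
k(l, E) = 2 - 2*E
(111 + sqrt(70 + 24))*(2*5 + k(0, -4)) = (111 + sqrt(70 + 24))*(2*5 + (2 - 2*(-4))) = (111 + sqrt(94))*(10 + (2 + 8)) = (111 + sqrt(94))*(10 + 10) = (111 + sqrt(94))*20 = 2220 + 20*sqrt(94)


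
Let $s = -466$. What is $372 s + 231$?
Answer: $-173121$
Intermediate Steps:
$372 s + 231 = 372 \left(-466\right) + 231 = -173352 + 231 = -173121$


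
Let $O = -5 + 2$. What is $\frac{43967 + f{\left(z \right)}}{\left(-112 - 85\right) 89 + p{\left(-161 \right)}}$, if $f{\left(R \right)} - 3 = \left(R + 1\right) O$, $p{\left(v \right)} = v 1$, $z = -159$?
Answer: $- \frac{22222}{8847} \approx -2.5118$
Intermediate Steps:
$O = -3$
$p{\left(v \right)} = v$
$f{\left(R \right)} = - 3 R$ ($f{\left(R \right)} = 3 + \left(R + 1\right) \left(-3\right) = 3 + \left(1 + R\right) \left(-3\right) = 3 - \left(3 + 3 R\right) = - 3 R$)
$\frac{43967 + f{\left(z \right)}}{\left(-112 - 85\right) 89 + p{\left(-161 \right)}} = \frac{43967 - -477}{\left(-112 - 85\right) 89 - 161} = \frac{43967 + 477}{\left(-197\right) 89 - 161} = \frac{44444}{-17533 - 161} = \frac{44444}{-17694} = 44444 \left(- \frac{1}{17694}\right) = - \frac{22222}{8847}$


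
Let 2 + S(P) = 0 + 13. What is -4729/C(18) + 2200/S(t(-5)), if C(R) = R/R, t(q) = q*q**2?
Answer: -4529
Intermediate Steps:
t(q) = q**3
C(R) = 1
S(P) = 11 (S(P) = -2 + (0 + 13) = -2 + 13 = 11)
-4729/C(18) + 2200/S(t(-5)) = -4729/1 + 2200/11 = -4729*1 + 2200*(1/11) = -4729 + 200 = -4529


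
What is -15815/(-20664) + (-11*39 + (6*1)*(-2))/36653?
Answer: 570554371/757397592 ≈ 0.75331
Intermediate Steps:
-15815/(-20664) + (-11*39 + (6*1)*(-2))/36653 = -15815*(-1/20664) + (-429 + 6*(-2))*(1/36653) = 15815/20664 + (-429 - 12)*(1/36653) = 15815/20664 - 441*1/36653 = 15815/20664 - 441/36653 = 570554371/757397592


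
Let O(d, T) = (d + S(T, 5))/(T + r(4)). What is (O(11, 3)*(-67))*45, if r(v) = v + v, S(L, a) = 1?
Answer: -36180/11 ≈ -3289.1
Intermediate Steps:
r(v) = 2*v
O(d, T) = (1 + d)/(8 + T) (O(d, T) = (d + 1)/(T + 2*4) = (1 + d)/(T + 8) = (1 + d)/(8 + T))
(O(11, 3)*(-67))*45 = (((1 + 11)/(8 + 3))*(-67))*45 = ((12/11)*(-67))*45 = -804/11*45 = -36180/11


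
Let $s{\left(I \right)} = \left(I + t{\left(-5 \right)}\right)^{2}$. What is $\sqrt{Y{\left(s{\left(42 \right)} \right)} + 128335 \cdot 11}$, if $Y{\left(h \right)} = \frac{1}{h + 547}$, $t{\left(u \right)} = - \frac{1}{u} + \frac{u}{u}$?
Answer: $\frac{4 \sqrt{321143299708035}}{60331} \approx 1188.1$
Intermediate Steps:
$t{\left(u \right)} = 1 - \frac{1}{u}$ ($t{\left(u \right)} = - \frac{1}{u} + 1 = 1 - \frac{1}{u}$)
$s{\left(I \right)} = \left(\frac{6}{5} + I\right)^{2}$ ($s{\left(I \right)} = \left(I + \frac{-1 - 5}{-5}\right)^{2} = \left(I - - \frac{6}{5}\right)^{2} = \left(I + \frac{6}{5}\right)^{2} = \left(\frac{6}{5} + I\right)^{2}$)
$Y{\left(h \right)} = \frac{1}{547 + h}$
$\sqrt{Y{\left(s{\left(42 \right)} \right)} + 128335 \cdot 11} = \sqrt{\frac{1}{547 + \frac{\left(6 + 5 \cdot 42\right)^{2}}{25}} + 128335 \cdot 11} = \sqrt{\frac{1}{547 + \frac{\left(6 + 210\right)^{2}}{25}} + 1411685} = \sqrt{\frac{1}{547 + \frac{216^{2}}{25}} + 1411685} = \sqrt{\frac{1}{547 + \frac{1}{25} \cdot 46656} + 1411685} = \sqrt{\frac{1}{547 + \frac{46656}{25}} + 1411685} = \sqrt{\frac{1}{\frac{60331}{25}} + 1411685} = \sqrt{\frac{25}{60331} + 1411685} = \sqrt{\frac{85168367760}{60331}} = \frac{4 \sqrt{321143299708035}}{60331}$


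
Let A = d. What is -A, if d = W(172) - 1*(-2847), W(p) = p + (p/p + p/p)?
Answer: -3021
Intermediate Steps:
W(p) = 2 + p (W(p) = p + (1 + 1) = p + 2 = 2 + p)
d = 3021 (d = (2 + 172) - 1*(-2847) = 174 + 2847 = 3021)
A = 3021
-A = -1*3021 = -3021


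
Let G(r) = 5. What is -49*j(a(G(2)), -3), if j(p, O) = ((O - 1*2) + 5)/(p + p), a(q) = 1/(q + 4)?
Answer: 0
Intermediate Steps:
a(q) = 1/(4 + q)
j(p, O) = (3 + O)/(2*p) (j(p, O) = ((O - 2) + 5)/((2*p)) = ((-2 + O) + 5)*(1/(2*p)) = (3 + O)*(1/(2*p)) = (3 + O)/(2*p))
-49*j(a(G(2)), -3) = -49*(3 - 3)/(2*(1/(4 + 5))) = -49*0/(2*(1/9)) = -49*0/(2*1/9) = -49*9*0/2 = -49*0 = 0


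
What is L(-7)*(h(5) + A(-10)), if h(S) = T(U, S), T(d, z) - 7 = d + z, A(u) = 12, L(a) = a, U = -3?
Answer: -147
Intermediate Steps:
T(d, z) = 7 + d + z (T(d, z) = 7 + (d + z) = 7 + d + z)
h(S) = 4 + S (h(S) = 7 - 3 + S = 4 + S)
L(-7)*(h(5) + A(-10)) = -7*((4 + 5) + 12) = -7*(9 + 12) = -7*21 = -147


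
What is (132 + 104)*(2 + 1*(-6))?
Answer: -944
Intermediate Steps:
(132 + 104)*(2 + 1*(-6)) = 236*(2 - 6) = 236*(-4) = -944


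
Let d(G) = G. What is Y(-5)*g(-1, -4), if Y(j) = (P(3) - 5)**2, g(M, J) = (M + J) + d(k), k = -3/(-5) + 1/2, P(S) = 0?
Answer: -195/2 ≈ -97.500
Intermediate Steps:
k = 11/10 (k = -3*(-1/5) + 1*(1/2) = 3/5 + 1/2 = 11/10 ≈ 1.1000)
g(M, J) = 11/10 + J + M (g(M, J) = (M + J) + 11/10 = (J + M) + 11/10 = 11/10 + J + M)
Y(j) = 25 (Y(j) = (0 - 5)**2 = (-5)**2 = 25)
Y(-5)*g(-1, -4) = 25*(11/10 - 4 - 1) = 25*(-39/10) = -195/2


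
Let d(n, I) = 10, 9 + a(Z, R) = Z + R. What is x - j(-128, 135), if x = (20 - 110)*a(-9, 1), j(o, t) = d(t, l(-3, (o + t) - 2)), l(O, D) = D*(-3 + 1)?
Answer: 1520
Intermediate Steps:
l(O, D) = -2*D (l(O, D) = D*(-2) = -2*D)
a(Z, R) = -9 + R + Z (a(Z, R) = -9 + (Z + R) = -9 + (R + Z) = -9 + R + Z)
j(o, t) = 10
x = 1530 (x = (20 - 110)*(-9 + 1 - 9) = -90*(-17) = 1530)
x - j(-128, 135) = 1530 - 1*10 = 1530 - 10 = 1520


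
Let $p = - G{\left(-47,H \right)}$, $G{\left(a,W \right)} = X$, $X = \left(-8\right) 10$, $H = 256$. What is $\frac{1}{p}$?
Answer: $\frac{1}{80} \approx 0.0125$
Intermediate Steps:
$X = -80$
$G{\left(a,W \right)} = -80$
$p = 80$ ($p = \left(-1\right) \left(-80\right) = 80$)
$\frac{1}{p} = \frac{1}{80}$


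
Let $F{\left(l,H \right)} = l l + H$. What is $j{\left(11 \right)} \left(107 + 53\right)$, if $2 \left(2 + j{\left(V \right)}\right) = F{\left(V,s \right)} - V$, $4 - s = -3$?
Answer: $9040$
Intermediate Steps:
$s = 7$ ($s = 4 - -3 = 4 + 3 = 7$)
$F{\left(l,H \right)} = H + l^{2}$ ($F{\left(l,H \right)} = l^{2} + H = H + l^{2}$)
$j{\left(V \right)} = \frac{3}{2} + \frac{V^{2}}{2} - \frac{V}{2}$ ($j{\left(V \right)} = -2 + \frac{\left(7 + V^{2}\right) - V}{2} = -2 + \frac{7 + V^{2} - V}{2} = -2 + \left(\frac{7}{2} + \frac{V^{2}}{2} - \frac{V}{2}\right) = \frac{3}{2} + \frac{V^{2}}{2} - \frac{V}{2}$)
$j{\left(11 \right)} \left(107 + 53\right) = \left(\frac{3}{2} + \frac{11^{2}}{2} - \frac{11}{2}\right) \left(107 + 53\right) = \left(\frac{3}{2} + \frac{1}{2} \cdot 121 - \frac{11}{2}\right) 160 = \left(\frac{3}{2} + \frac{121}{2} - \frac{11}{2}\right) 160 = \frac{113}{2} \cdot 160 = 9040$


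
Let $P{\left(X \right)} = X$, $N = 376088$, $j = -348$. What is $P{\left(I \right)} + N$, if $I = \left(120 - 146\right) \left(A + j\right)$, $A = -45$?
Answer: $386306$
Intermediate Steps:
$I = 10218$ ($I = \left(120 - 146\right) \left(-45 - 348\right) = \left(-26\right) \left(-393\right) = 10218$)
$P{\left(I \right)} + N = 10218 + 376088 = 386306$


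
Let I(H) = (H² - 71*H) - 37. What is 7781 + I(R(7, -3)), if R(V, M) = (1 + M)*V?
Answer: 8934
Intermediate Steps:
R(V, M) = V*(1 + M)
I(H) = -37 + H² - 71*H
7781 + I(R(7, -3)) = 7781 + (-37 + (7*(1 - 3))² - 497*(1 - 3)) = 7781 + (-37 + (7*(-2))² - 497*(-2)) = 7781 + (-37 + (-14)² - 71*(-14)) = 7781 + (-37 + 196 + 994) = 7781 + 1153 = 8934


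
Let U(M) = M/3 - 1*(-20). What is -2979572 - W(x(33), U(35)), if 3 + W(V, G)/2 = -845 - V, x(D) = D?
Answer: -2977810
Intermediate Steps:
U(M) = 20 + M/3 (U(M) = M*(⅓) + 20 = M/3 + 20 = 20 + M/3)
W(V, G) = -1696 - 2*V (W(V, G) = -6 + 2*(-845 - V) = -6 + (-1690 - 2*V) = -1696 - 2*V)
-2979572 - W(x(33), U(35)) = -2979572 - (-1696 - 2*33) = -2979572 - (-1696 - 66) = -2979572 - 1*(-1762) = -2979572 + 1762 = -2977810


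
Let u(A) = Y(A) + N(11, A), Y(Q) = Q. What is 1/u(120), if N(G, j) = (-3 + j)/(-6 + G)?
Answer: 5/717 ≈ 0.0069735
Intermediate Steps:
N(G, j) = (-3 + j)/(-6 + G)
u(A) = -3/5 + 6*A/5 (u(A) = A + (-3 + A)/(-6 + 11) = A + (-3 + A)/5 = A + (-3/5 + A/5) = -3/5 + 6*A/5)
1/u(120) = 1/(-3/5 + (6/5)*120) = 1/(-3/5 + 144) = 1/(717/5) = 5/717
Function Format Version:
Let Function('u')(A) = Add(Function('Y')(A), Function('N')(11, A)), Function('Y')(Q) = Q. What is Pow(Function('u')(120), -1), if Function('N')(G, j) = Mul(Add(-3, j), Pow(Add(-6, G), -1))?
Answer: Rational(5, 717) ≈ 0.0069735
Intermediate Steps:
Function('N')(G, j) = Mul(Pow(Add(-6, G), -1), Add(-3, j))
Function('u')(A) = Add(Rational(-3, 5), Mul(Rational(6, 5), A)) (Function('u')(A) = Add(A, Mul(Pow(Add(-6, 11), -1), Add(-3, A))) = Add(A, Mul(Pow(5, -1), Add(-3, A))) = Add(A, Mul(Rational(1, 5), Add(-3, A))) = Add(A, Add(Rational(-3, 5), Mul(Rational(1, 5), A))) = Add(Rational(-3, 5), Mul(Rational(6, 5), A)))
Pow(Function('u')(120), -1) = Pow(Add(Rational(-3, 5), Mul(Rational(6, 5), 120)), -1) = Pow(Add(Rational(-3, 5), 144), -1) = Pow(Rational(717, 5), -1) = Rational(5, 717)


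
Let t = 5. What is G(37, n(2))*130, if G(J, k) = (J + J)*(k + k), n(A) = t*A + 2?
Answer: 230880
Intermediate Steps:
n(A) = 2 + 5*A (n(A) = 5*A + 2 = 2 + 5*A)
G(J, k) = 4*J*k (G(J, k) = (2*J)*(2*k) = 4*J*k)
G(37, n(2))*130 = (4*37*(2 + 5*2))*130 = (4*37*(2 + 10))*130 = (4*37*12)*130 = 1776*130 = 230880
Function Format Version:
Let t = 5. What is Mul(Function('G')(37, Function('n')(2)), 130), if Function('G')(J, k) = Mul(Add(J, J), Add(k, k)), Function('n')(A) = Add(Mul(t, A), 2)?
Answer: 230880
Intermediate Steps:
Function('n')(A) = Add(2, Mul(5, A)) (Function('n')(A) = Add(Mul(5, A), 2) = Add(2, Mul(5, A)))
Function('G')(J, k) = Mul(4, J, k) (Function('G')(J, k) = Mul(Mul(2, J), Mul(2, k)) = Mul(4, J, k))
Mul(Function('G')(37, Function('n')(2)), 130) = Mul(Mul(4, 37, Add(2, Mul(5, 2))), 130) = Mul(Mul(4, 37, Add(2, 10)), 130) = Mul(Mul(4, 37, 12), 130) = Mul(1776, 130) = 230880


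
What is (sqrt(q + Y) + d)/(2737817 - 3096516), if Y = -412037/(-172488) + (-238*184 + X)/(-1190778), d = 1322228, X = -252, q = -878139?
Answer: -1322228/358699 - I*sqrt(257263960686144218870589078)/6139579237813428 ≈ -3.6862 - 0.0026125*I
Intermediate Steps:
Y = 83040276043/34232485944 (Y = -412037/(-172488) + (-238*184 - 252)/(-1190778) = -412037*(-1/172488) + (-43792 - 252)*(-1/1190778) = 412037/172488 - 44044*(-1/1190778) = 412037/172488 + 22022/595389 = 83040276043/34232485944 ≈ 2.4258)
(sqrt(q + Y) + d)/(2737817 - 3096516) = (sqrt(-878139 + 83040276043/34232485944) + 1322228)/(2737817 - 3096516) = (sqrt(-30060797934102173/34232485944) + 1322228)/(-358699) = (I*sqrt(257263960686144218870589078)/17116242972 + 1322228)*(-1/358699) = (1322228 + I*sqrt(257263960686144218870589078)/17116242972)*(-1/358699) = -1322228/358699 - I*sqrt(257263960686144218870589078)/6139579237813428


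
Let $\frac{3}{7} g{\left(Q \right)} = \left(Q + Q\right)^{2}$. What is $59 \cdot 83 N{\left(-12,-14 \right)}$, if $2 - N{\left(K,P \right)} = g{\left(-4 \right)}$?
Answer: $- \frac{2164474}{3} \approx -7.2149 \cdot 10^{5}$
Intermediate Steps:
$g{\left(Q \right)} = \frac{28 Q^{2}}{3}$ ($g{\left(Q \right)} = \frac{7 \left(Q + Q\right)^{2}}{3} = \frac{7 \left(2 Q\right)^{2}}{3} = \frac{7 \cdot 4 Q^{2}}{3} = \frac{28 Q^{2}}{3}$)
$N{\left(K,P \right)} = - \frac{442}{3}$ ($N{\left(K,P \right)} = 2 - \frac{28 \left(-4\right)^{2}}{3} = 2 - \frac{28}{3} \cdot 16 = 2 - \frac{448}{3} = - \frac{442}{3}$)
$59 \cdot 83 N{\left(-12,-14 \right)} = 59 \cdot 83 \left(- \frac{442}{3}\right) = 4897 \left(- \frac{442}{3}\right) = - \frac{2164474}{3}$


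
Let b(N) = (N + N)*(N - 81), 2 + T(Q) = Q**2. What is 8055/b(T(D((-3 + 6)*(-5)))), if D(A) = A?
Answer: 8055/63332 ≈ 0.12719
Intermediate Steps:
T(Q) = -2 + Q**2
b(N) = 2*N*(-81 + N) (b(N) = (2*N)*(-81 + N) = 2*N*(-81 + N))
8055/b(T(D((-3 + 6)*(-5)))) = 8055/((2*(-2 + ((-3 + 6)*(-5))**2)*(-81 + (-2 + ((-3 + 6)*(-5))**2)))) = 8055/((2*(-2 + (3*(-5))**2)*(-81 + (-2 + (3*(-5))**2)))) = 8055/((2*(-2 + (-15)**2)*(-81 + (-2 + (-15)**2)))) = 8055/((2*(-2 + 225)*(-81 + (-2 + 225)))) = 8055/((2*223*(-81 + 223))) = 8055/((2*223*142)) = 8055/63332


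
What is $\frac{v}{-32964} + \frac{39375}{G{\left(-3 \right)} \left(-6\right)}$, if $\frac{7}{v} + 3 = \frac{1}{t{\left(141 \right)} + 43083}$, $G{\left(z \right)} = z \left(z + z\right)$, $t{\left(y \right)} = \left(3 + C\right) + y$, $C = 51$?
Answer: $- \frac{1560348920179}{4279815012} \approx -364.58$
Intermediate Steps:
$t{\left(y \right)} = 54 + y$ ($t{\left(y \right)} = \left(3 + 51\right) + y = 54 + y$)
$G{\left(z \right)} = 2 z^{2}$ ($G{\left(z \right)} = z 2 z = 2 z^{2}$)
$v = - \frac{302946}{129833}$ ($v = \frac{7}{-3 + \frac{1}{\left(54 + 141\right) + 43083}} = \frac{7}{-3 + \frac{1}{195 + 43083}} = \frac{7}{-3 + \frac{1}{43278}} = \frac{7}{- \frac{129833}{43278}} = 7 \left(- \frac{43278}{129833}\right) = - \frac{302946}{129833} \approx -2.3334$)
$\frac{v}{-32964} + \frac{39375}{G{\left(-3 \right)} \left(-6\right)} = - \frac{302946}{129833 \left(-32964\right)} + \frac{39375}{2 \left(-3\right)^{2} \left(-6\right)} = \left(- \frac{302946}{129833}\right) \left(- \frac{1}{32964}\right) + \frac{39375}{2 \cdot 9 \left(-6\right)} = \frac{50491}{713302502} + \frac{39375}{18 \left(-6\right)} = \frac{50491}{713302502} + \frac{39375}{-108} = \frac{50491}{713302502} + 39375 \left(- \frac{1}{108}\right) = \frac{50491}{713302502} - \frac{4375}{12} = - \frac{1560348920179}{4279815012}$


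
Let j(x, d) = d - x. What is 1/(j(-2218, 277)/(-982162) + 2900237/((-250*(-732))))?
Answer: 89867823000/1424022993697 ≈ 0.063108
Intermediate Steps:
1/(j(-2218, 277)/(-982162) + 2900237/((-250*(-732)))) = 1/((277 - 1*(-2218))/(-982162) + 2900237/((-250*(-732)))) = 1/((277 + 2218)*(-1/982162) + 2900237/183000) = 1/(2495*(-1/982162) + 2900237*(1/183000)) = 1/(-2495/982162 + 2900237/183000) = 1/(1424022993697/89867823000) = 89867823000/1424022993697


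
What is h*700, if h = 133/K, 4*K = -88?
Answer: -46550/11 ≈ -4231.8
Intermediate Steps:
K = -22 (K = (1/4)*(-88) = -22)
h = -133/22 (h = 133/(-22) = 133*(-1/22) = -133/22 ≈ -6.0455)
h*700 = -133/22*700 = -46550/11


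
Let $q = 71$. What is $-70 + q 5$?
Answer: $285$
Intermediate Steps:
$-70 + q 5 = -70 + 71 \cdot 5 = -70 + 355 = 285$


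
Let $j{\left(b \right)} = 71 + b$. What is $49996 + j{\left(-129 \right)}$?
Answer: $49938$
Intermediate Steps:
$49996 + j{\left(-129 \right)} = 49996 + \left(71 - 129\right) = 49996 - 58 = 49938$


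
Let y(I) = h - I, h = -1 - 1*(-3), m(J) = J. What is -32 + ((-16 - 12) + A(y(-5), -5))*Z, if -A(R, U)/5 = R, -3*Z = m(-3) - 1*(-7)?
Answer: 52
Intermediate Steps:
Z = -4/3 (Z = -(-3 - 1*(-7))/3 = -(-3 + 7)/3 = -⅓*4 = -4/3 ≈ -1.3333)
h = 2 (h = -1 + 3 = 2)
y(I) = 2 - I
A(R, U) = -5*R
-32 + ((-16 - 12) + A(y(-5), -5))*Z = -32 + ((-16 - 12) - 5*(2 - 1*(-5)))*(-4/3) = -32 + (-28 - 5*(2 + 5))*(-4/3) = -32 + (-28 - 5*7)*(-4/3) = -32 + (-28 - 35)*(-4/3) = -32 - 63*(-4/3) = -32 + 84 = 52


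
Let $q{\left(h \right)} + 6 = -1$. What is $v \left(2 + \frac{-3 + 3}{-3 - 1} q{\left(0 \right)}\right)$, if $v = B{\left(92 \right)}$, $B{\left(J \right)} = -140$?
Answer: $-280$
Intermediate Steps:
$q{\left(h \right)} = -7$ ($q{\left(h \right)} = -6 - 1 = -7$)
$v = -140$
$v \left(2 + \frac{-3 + 3}{-3 - 1} q{\left(0 \right)}\right) = - 140 \left(2 + \frac{-3 + 3}{-3 - 1} \left(-7\right)\right) = - 140 \left(2 + \frac{0}{-4} \left(-7\right)\right) = - 140 \left(2 + 0 \left(- \frac{1}{4}\right) \left(-7\right)\right) = - 140 \left(2 + 0 \left(-7\right)\right) = - 140 \left(2 + 0\right) = \left(-140\right) 2 = -280$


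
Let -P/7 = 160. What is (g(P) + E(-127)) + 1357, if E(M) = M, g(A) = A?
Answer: 110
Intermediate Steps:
P = -1120 (P = -7*160 = -1120)
(g(P) + E(-127)) + 1357 = (-1120 - 127) + 1357 = -1247 + 1357 = 110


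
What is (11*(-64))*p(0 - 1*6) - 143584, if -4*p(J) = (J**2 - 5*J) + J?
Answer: -133024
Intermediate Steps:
p(J) = J - J**2/4 (p(J) = -((J**2 - 5*J) + J)/4 = -(J**2 - 4*J)/4 = J - J**2/4)
(11*(-64))*p(0 - 1*6) - 143584 = (11*(-64))*((0 - 1*6)*(4 - (0 - 1*6))/4) - 143584 = -176*(0 - 6)*(4 - (0 - 6)) - 143584 = -176*(-6)*(4 - 1*(-6)) - 143584 = -176*(-6)*(4 + 6) - 143584 = -176*(-6)*10 - 143584 = -704*(-15) - 143584 = 10560 - 143584 = -133024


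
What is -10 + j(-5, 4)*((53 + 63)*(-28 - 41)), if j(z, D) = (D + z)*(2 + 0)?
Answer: 15998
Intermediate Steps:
j(z, D) = 2*D + 2*z (j(z, D) = (D + z)*2 = 2*D + 2*z)
-10 + j(-5, 4)*((53 + 63)*(-28 - 41)) = -10 + (2*4 + 2*(-5))*((53 + 63)*(-28 - 41)) = -10 + (8 - 10)*(116*(-69)) = -10 - 2*(-8004) = -10 + 16008 = 15998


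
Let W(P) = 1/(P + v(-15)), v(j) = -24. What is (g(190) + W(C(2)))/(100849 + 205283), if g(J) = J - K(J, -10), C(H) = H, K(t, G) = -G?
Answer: 3959/6734904 ≈ 0.00058783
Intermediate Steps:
g(J) = -10 + J (g(J) = J - (-1)*(-10) = J - 1*10 = J - 10 = -10 + J)
W(P) = 1/(-24 + P) (W(P) = 1/(P - 24) = 1/(-24 + P))
(g(190) + W(C(2)))/(100849 + 205283) = ((-10 + 190) + 1/(-24 + 2))/(100849 + 205283) = (180 + 1/(-22))/306132 = (180 - 1/22)*(1/306132) = (3959/22)*(1/306132) = 3959/6734904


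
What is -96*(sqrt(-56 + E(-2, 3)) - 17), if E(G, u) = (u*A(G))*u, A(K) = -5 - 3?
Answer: 1632 - 768*I*sqrt(2) ≈ 1632.0 - 1086.1*I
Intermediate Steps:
A(K) = -8
E(G, u) = -8*u**2 (E(G, u) = (u*(-8))*u = (-8*u)*u = -8*u**2)
-96*(sqrt(-56 + E(-2, 3)) - 17) = -96*(sqrt(-56 - 8*3**2) - 17) = -96*(sqrt(-56 - 8*9) - 17) = -96*(sqrt(-56 - 72) - 17) = -96*(sqrt(-128) - 17) = -96*(8*I*sqrt(2) - 17) = -96*(-17 + 8*I*sqrt(2)) = 1632 - 768*I*sqrt(2)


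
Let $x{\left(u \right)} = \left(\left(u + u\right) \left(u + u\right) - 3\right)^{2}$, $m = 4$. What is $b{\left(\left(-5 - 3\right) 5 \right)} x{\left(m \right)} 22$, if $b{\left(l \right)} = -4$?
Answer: $-327448$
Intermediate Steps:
$x{\left(u \right)} = \left(-3 + 4 u^{2}\right)^{2}$ ($x{\left(u \right)} = \left(2 u 2 u - 3\right)^{2} = \left(4 u^{2} - 3\right)^{2} = \left(-3 + 4 u^{2}\right)^{2}$)
$b{\left(\left(-5 - 3\right) 5 \right)} x{\left(m \right)} 22 = - 4 \left(-3 + 4 \cdot 4^{2}\right)^{2} \cdot 22 = - 4 \left(-3 + 4 \cdot 16\right)^{2} \cdot 22 = - 4 \left(-3 + 64\right)^{2} \cdot 22 = - 4 \cdot 61^{2} \cdot 22 = \left(-4\right) 3721 \cdot 22 = \left(-14884\right) 22 = -327448$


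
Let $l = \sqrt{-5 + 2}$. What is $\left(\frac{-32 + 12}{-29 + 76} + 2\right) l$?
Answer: $\frac{74 i \sqrt{3}}{47} \approx 2.7271 i$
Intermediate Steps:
$l = i \sqrt{3}$ ($l = \sqrt{-3} = i \sqrt{3} \approx 1.732 i$)
$\left(\frac{-32 + 12}{-29 + 76} + 2\right) l = \left(\frac{-32 + 12}{-29 + 76} + 2\right) i \sqrt{3} = \left(- \frac{20}{47} + 2\right) i \sqrt{3} = \frac{74 i \sqrt{3}}{47}$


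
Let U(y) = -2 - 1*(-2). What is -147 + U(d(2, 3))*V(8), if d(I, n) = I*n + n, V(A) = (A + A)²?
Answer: -147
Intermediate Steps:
V(A) = 4*A² (V(A) = (2*A)² = 4*A²)
d(I, n) = n + I*n
U(y) = 0 (U(y) = -2 + 2 = 0)
-147 + U(d(2, 3))*V(8) = -147 + 0*(4*8²) = -147 + 0*(4*64) = -147 + 0*256 = -147 + 0 = -147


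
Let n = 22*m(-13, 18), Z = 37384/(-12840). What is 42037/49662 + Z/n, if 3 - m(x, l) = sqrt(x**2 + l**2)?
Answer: 119851703843/141454261080 + 4673*sqrt(493)/17090040 ≈ 0.85335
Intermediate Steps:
m(x, l) = 3 - sqrt(l**2 + x**2) (m(x, l) = 3 - sqrt(x**2 + l**2) = 3 - sqrt(l**2 + x**2))
Z = -4673/1605 (Z = 37384*(-1/12840) = -4673/1605 ≈ -2.9115)
n = 66 - 22*sqrt(493) (n = 22*(3 - sqrt(18**2 + (-13)**2)) = 22*(3 - sqrt(324 + 169)) = 22*(3 - sqrt(493)) = 66 - 22*sqrt(493) ≈ -422.48)
42037/49662 + Z/n = 42037/49662 - 4673/(1605*(66 - 22*sqrt(493)))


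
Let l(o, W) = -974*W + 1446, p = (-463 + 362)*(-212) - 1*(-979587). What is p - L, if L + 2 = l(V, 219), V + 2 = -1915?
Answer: 1212861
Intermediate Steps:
V = -1917 (V = -2 - 1915 = -1917)
p = 1000999 (p = -101*(-212) + 979587 = 21412 + 979587 = 1000999)
l(o, W) = 1446 - 974*W
L = -211862 (L = -2 + (1446 - 974*219) = -2 + (1446 - 213306) = -2 - 211860 = -211862)
p - L = 1000999 - 1*(-211862) = 1000999 + 211862 = 1212861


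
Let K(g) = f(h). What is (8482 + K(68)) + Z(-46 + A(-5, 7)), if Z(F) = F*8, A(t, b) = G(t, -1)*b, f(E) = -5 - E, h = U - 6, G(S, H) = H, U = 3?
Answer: 8056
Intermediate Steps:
h = -3 (h = 3 - 6 = -3)
K(g) = -2 (K(g) = -5 - 1*(-3) = -5 + 3 = -2)
A(t, b) = -b
Z(F) = 8*F
(8482 + K(68)) + Z(-46 + A(-5, 7)) = (8482 - 2) + 8*(-46 - 1*7) = 8480 + 8*(-46 - 7) = 8480 + 8*(-53) = 8480 - 424 = 8056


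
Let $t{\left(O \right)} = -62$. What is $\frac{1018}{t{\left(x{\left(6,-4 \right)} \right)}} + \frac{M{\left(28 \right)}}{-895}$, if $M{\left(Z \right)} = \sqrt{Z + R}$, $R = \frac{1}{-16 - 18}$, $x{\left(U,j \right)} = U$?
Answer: $- \frac{509}{31} - \frac{\sqrt{32334}}{30430} \approx -16.425$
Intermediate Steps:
$R = - \frac{1}{34}$ ($R = \frac{1}{-34} = - \frac{1}{34} \approx -0.029412$)
$M{\left(Z \right)} = \sqrt{- \frac{1}{34} + Z}$ ($M{\left(Z \right)} = \sqrt{Z - \frac{1}{34}} = \sqrt{- \frac{1}{34} + Z}$)
$\frac{1018}{t{\left(x{\left(6,-4 \right)} \right)}} + \frac{M{\left(28 \right)}}{-895} = \frac{1018}{-62} + \frac{\frac{1}{34} \sqrt{-34 + 1156 \cdot 28}}{-895} = 1018 \left(- \frac{1}{62}\right) + \frac{\sqrt{-34 + 32368}}{34} \left(- \frac{1}{895}\right) = - \frac{509}{31} + \frac{\sqrt{32334}}{34} \left(- \frac{1}{895}\right) = - \frac{509}{31} - \frac{\sqrt{32334}}{30430}$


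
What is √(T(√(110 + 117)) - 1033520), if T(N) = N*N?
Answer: I*√1033293 ≈ 1016.5*I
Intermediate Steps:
T(N) = N²
√(T(√(110 + 117)) - 1033520) = √((√(110 + 117))² - 1033520) = √((√227)² - 1033520) = √(227 - 1033520) = √(-1033293) = I*√1033293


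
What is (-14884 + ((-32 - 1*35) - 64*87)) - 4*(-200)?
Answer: -19719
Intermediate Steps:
(-14884 + ((-32 - 1*35) - 64*87)) - 4*(-200) = (-14884 + ((-32 - 35) - 5568)) + 800 = (-14884 + (-67 - 5568)) + 800 = (-14884 - 5635) + 800 = -20519 + 800 = -19719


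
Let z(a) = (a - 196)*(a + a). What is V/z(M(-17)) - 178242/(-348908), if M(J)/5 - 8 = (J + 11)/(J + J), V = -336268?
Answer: 8640179907119/319724462610 ≈ 27.024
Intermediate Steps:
M(J) = 40 + 5*(11 + J)/(2*J) (M(J) = 40 + 5*((J + 11)/(J + J)) = 40 + 5*((11 + J)/((2*J))) = 40 + 5*((11 + J)*(1/(2*J))) = 40 + 5*((11 + J)/(2*J)) = 40 + 5*(11 + J)/(2*J))
z(a) = 2*a*(-196 + a) (z(a) = (-196 + a)*(2*a) = 2*a*(-196 + a))
V/z(M(-17)) - 178242/(-348908) = -336268*(-17/(5*(-196 + (5/2)*(11 + 17*(-17))/(-17))*(11 + 17*(-17)))) - 178242/(-348908) = -336268*(-17/(5*(-196 + (5/2)*(-1/17)*(11 - 289))*(11 - 289))) - 178242*(-1/348908) = -336268*17/(1390*(-196 + (5/2)*(-1/17)*(-278))) + 89121/174454 = -336268*17/(1390*(-196 + 695/17)) + 89121/174454 = -336268/(2*(695/17)*(-2637/17)) + 89121/174454 = -336268/(-3665430/289) + 89121/174454 = -336268*(-289/3665430) + 89121/174454 = 48590726/1832715 + 89121/174454 = 8640179907119/319724462610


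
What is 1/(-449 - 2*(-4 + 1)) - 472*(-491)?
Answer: 102666135/443 ≈ 2.3175e+5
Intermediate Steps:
1/(-449 - 2*(-4 + 1)) - 472*(-491) = 1/(-449 - 2*(-3)) + 231752 = 1/(-449 + 6) + 231752 = 1/(-443) + 231752 = -1/443 + 231752 = 102666135/443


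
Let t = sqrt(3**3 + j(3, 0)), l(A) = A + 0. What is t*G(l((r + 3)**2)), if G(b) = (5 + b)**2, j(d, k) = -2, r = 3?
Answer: 8405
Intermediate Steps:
l(A) = A
t = 5 (t = sqrt(3**3 - 2) = sqrt(27 - 2) = sqrt(25) = 5)
t*G(l((r + 3)**2)) = 5*(5 + (3 + 3)**2)**2 = 5*(5 + 6**2)**2 = 5*(5 + 36)**2 = 5*41**2 = 5*1681 = 8405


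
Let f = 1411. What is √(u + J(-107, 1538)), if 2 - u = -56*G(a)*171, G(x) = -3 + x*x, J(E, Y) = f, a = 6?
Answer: 3*√35269 ≈ 563.40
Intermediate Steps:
J(E, Y) = 1411
G(x) = -3 + x²
u = 316010 (u = 2 - (-56*(-3 + 6²))*171 = 2 - (-56*(-3 + 36))*171 = 2 - (-56*33)*171 = 2 - (-1848)*171 = 2 - 1*(-316008) = 2 + 316008 = 316010)
√(u + J(-107, 1538)) = √(316010 + 1411) = √317421 = 3*√35269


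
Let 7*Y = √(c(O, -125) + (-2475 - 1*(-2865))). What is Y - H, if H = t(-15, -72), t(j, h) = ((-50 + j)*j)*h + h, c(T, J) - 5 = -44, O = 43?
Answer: 70272 + 3*√39/7 ≈ 70275.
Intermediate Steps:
c(T, J) = -39 (c(T, J) = 5 - 44 = -39)
t(j, h) = h + h*j*(-50 + j) (t(j, h) = (j*(-50 + j))*h + h = h*j*(-50 + j) + h = h + h*j*(-50 + j))
H = -70272 (H = -72*(1 + (-15)² - 50*(-15)) = -72*(1 + 225 + 750) = -72*976 = -70272)
Y = 3*√39/7 (Y = √(-39 + (-2475 - 1*(-2865)))/7 = √(-39 + (-2475 + 2865))/7 = √(-39 + 390)/7 = √351/7 = (3*√39)/7 = 3*√39/7 ≈ 2.6764)
Y - H = 3*√39/7 - 1*(-70272) = 3*√39/7 + 70272 = 70272 + 3*√39/7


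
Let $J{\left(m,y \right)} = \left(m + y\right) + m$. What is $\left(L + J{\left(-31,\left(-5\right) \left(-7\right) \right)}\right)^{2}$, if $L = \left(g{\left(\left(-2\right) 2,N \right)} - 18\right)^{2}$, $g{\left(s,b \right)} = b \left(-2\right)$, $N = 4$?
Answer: $421201$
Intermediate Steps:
$g{\left(s,b \right)} = - 2 b$
$J{\left(m,y \right)} = y + 2 m$
$L = 676$ ($L = \left(\left(-2\right) 4 - 18\right)^{2} = \left(-8 - 18\right)^{2} = \left(-26\right)^{2} = 676$)
$\left(L + J{\left(-31,\left(-5\right) \left(-7\right) \right)}\right)^{2} = \left(676 + \left(\left(-5\right) \left(-7\right) + 2 \left(-31\right)\right)\right)^{2} = \left(676 + \left(35 - 62\right)\right)^{2} = \left(676 - 27\right)^{2} = 649^{2} = 421201$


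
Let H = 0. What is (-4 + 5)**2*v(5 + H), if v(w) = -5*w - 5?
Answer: -30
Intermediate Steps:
v(w) = -5 - 5*w
(-4 + 5)**2*v(5 + H) = (-4 + 5)**2*(-5 - 5*(5 + 0)) = 1**2*(-5 - 5*5) = 1*(-5 - 25) = 1*(-30) = -30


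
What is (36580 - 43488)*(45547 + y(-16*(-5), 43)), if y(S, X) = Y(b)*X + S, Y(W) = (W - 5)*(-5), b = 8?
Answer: -310735656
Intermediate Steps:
Y(W) = 25 - 5*W (Y(W) = (-5 + W)*(-5) = 25 - 5*W)
y(S, X) = S - 15*X (y(S, X) = (25 - 5*8)*X + S = (25 - 40)*X + S = -15*X + S = S - 15*X)
(36580 - 43488)*(45547 + y(-16*(-5), 43)) = (36580 - 43488)*(45547 + (-16*(-5) - 15*43)) = -6908*(45547 + (80 - 645)) = -6908*(45547 - 565) = -6908*44982 = -310735656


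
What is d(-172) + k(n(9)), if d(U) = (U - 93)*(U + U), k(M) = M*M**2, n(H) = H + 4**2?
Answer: 106785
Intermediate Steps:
n(H) = 16 + H (n(H) = H + 16 = 16 + H)
k(M) = M**3
d(U) = 2*U*(-93 + U) (d(U) = (-93 + U)*(2*U) = 2*U*(-93 + U))
d(-172) + k(n(9)) = 2*(-172)*(-93 - 172) + (16 + 9)**3 = 2*(-172)*(-265) + 25**3 = 91160 + 15625 = 106785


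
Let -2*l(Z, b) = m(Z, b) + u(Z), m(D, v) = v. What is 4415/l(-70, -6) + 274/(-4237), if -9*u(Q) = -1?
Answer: 336699868/224561 ≈ 1499.4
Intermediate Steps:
u(Q) = 1/9 (u(Q) = -1/9*(-1) = 1/9)
l(Z, b) = -1/18 - b/2 (l(Z, b) = -(b + 1/9)/2 = -(1/9 + b)/2 = -1/18 - b/2)
4415/l(-70, -6) + 274/(-4237) = 4415/(-1/18 - 1/2*(-6)) + 274/(-4237) = 4415/(-1/18 + 3) + 274*(-1/4237) = 4415/(53/18) - 274/4237 = 4415*(18/53) - 274/4237 = 79470/53 - 274/4237 = 336699868/224561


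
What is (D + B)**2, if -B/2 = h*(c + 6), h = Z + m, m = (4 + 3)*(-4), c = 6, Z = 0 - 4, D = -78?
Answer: 476100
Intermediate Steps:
Z = -4
m = -28 (m = 7*(-4) = -28)
h = -32 (h = -4 - 28 = -32)
B = 768 (B = -(-64)*(6 + 6) = -(-64)*12 = -2*(-384) = 768)
(D + B)**2 = (-78 + 768)**2 = 690**2 = 476100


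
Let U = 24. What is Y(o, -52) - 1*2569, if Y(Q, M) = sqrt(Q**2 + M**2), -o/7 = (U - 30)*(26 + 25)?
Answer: -2569 + 2*sqrt(1147717) ≈ -426.37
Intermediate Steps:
o = 2142 (o = -7*(24 - 30)*(26 + 25) = -(-42)*51 = -7*(-306) = 2142)
Y(Q, M) = sqrt(M**2 + Q**2)
Y(o, -52) - 1*2569 = sqrt((-52)**2 + 2142**2) - 1*2569 = sqrt(2704 + 4588164) - 2569 = sqrt(4590868) - 2569 = 2*sqrt(1147717) - 2569 = -2569 + 2*sqrt(1147717)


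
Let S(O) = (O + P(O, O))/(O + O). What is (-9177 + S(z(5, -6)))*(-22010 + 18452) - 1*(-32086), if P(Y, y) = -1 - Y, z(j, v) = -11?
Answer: 359520593/11 ≈ 3.2684e+7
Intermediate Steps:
S(O) = -1/(2*O) (S(O) = (O + (-1 - O))/(O + O) = -1/(2*O))
(-9177 + S(z(5, -6)))*(-22010 + 18452) - 1*(-32086) = (-9177 - ½/(-11))*(-22010 + 18452) - 1*(-32086) = (-9177 - ½*(-1/11))*(-3558) + 32086 = (-9177 + 1/22)*(-3558) + 32086 = -201893/22*(-3558) + 32086 = 359167647/11 + 32086 = 359520593/11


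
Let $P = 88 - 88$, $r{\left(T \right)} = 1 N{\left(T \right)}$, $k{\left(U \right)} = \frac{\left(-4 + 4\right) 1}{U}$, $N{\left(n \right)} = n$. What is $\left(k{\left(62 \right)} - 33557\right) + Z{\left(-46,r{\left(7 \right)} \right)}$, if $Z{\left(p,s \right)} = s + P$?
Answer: $-33550$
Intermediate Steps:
$k{\left(U \right)} = 0$ ($k{\left(U \right)} = \frac{0 \cdot 1}{U} = \frac{0}{U} = 0$)
$r{\left(T \right)} = T$ ($r{\left(T \right)} = 1 T = T$)
$P = 0$ ($P = 88 - 88 = 0$)
$Z{\left(p,s \right)} = s$ ($Z{\left(p,s \right)} = s + 0 = s$)
$\left(k{\left(62 \right)} - 33557\right) + Z{\left(-46,r{\left(7 \right)} \right)} = \left(0 - 33557\right) + 7 = -33557 + 7 = -33550$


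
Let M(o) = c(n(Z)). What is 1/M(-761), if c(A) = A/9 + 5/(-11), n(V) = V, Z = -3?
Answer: -33/26 ≈ -1.2692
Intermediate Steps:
c(A) = -5/11 + A/9 (c(A) = A*(⅑) + 5*(-1/11) = A/9 - 5/11 = -5/11 + A/9)
M(o) = -26/33 (M(o) = -5/11 + (⅑)*(-3) = -5/11 - ⅓ = -26/33)
1/M(-761) = 1/(-26/33) = -33/26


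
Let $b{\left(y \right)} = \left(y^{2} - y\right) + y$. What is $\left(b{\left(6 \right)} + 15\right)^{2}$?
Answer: $2601$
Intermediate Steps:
$b{\left(y \right)} = y^{2}$
$\left(b{\left(6 \right)} + 15\right)^{2} = \left(6^{2} + 15\right)^{2} = \left(36 + 15\right)^{2} = 51^{2} = 2601$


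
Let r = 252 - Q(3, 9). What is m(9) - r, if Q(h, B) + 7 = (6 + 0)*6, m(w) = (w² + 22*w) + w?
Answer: 65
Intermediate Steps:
m(w) = w² + 23*w
Q(h, B) = 29 (Q(h, B) = -7 + (6 + 0)*6 = -7 + 6*6 = -7 + 36 = 29)
r = 223 (r = 252 - 1*29 = 252 - 29 = 223)
m(9) - r = 9*(23 + 9) - 1*223 = 9*32 - 223 = 288 - 223 = 65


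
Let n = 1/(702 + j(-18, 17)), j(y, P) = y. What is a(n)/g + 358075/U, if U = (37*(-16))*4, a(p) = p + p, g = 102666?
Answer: -3143161939133/20786169024 ≈ -151.21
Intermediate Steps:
n = 1/684 (n = 1/(702 - 18) = 1/684 ≈ 0.0014620)
a(p) = 2*p
U = -2368 (U = -592*4 = -2368)
a(n)/g + 358075/U = (2*(1/684))/102666 + 358075/(-2368) = (1/342)*(1/102666) + 358075*(-1/2368) = 1/35111772 - 358075/2368 = -3143161939133/20786169024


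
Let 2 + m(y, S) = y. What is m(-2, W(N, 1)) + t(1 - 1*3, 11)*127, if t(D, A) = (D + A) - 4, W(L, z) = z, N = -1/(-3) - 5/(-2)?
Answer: 631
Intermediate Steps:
N = 17/6 (N = -1*(-⅓) - 5*(-½) = ⅓ + 5/2 = 17/6 ≈ 2.8333)
m(y, S) = -2 + y
t(D, A) = -4 + A + D (t(D, A) = (A + D) - 4 = -4 + A + D)
m(-2, W(N, 1)) + t(1 - 1*3, 11)*127 = (-2 - 2) + (-4 + 11 + (1 - 1*3))*127 = -4 + (-4 + 11 + (1 - 3))*127 = -4 + (-4 + 11 - 2)*127 = -4 + 5*127 = -4 + 635 = 631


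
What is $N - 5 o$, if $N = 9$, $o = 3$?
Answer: $-6$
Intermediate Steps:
$N - 5 o = 9 - 15 = -6$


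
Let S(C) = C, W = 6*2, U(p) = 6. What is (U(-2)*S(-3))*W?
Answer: -216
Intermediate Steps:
W = 12
(U(-2)*S(-3))*W = (6*(-3))*12 = -18*12 = -216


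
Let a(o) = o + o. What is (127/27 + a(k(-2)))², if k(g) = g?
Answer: 361/729 ≈ 0.49520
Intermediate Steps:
a(o) = 2*o
(127/27 + a(k(-2)))² = (127/27 + 2*(-2))² = (127*(1/27) - 4)² = (127/27 - 4)² = (19/27)² = 361/729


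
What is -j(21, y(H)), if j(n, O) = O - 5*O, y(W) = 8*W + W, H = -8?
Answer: -288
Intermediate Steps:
y(W) = 9*W
j(n, O) = -4*O
-j(21, y(H)) = -(-4)*9*(-8) = -(-4)*(-72) = -1*288 = -288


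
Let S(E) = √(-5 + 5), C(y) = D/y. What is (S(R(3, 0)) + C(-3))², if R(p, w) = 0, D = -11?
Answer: 121/9 ≈ 13.444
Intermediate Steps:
C(y) = -11/y
S(E) = 0 (S(E) = √0 = 0)
(S(R(3, 0)) + C(-3))² = (0 - 11/(-3))² = (0 - 11*(-⅓))² = (0 + 11/3)² = (11/3)² = 121/9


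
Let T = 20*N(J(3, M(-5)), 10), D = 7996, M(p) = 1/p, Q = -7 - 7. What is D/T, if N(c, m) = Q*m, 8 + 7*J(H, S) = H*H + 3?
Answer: -1999/700 ≈ -2.8557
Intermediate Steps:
Q = -14
M(p) = 1/p
J(H, S) = -5/7 + H²/7 (J(H, S) = -8/7 + (H*H + 3)/7 = -8/7 + (H² + 3)/7 = -8/7 + (3 + H²)/7 = -8/7 + (3/7 + H²/7) = -5/7 + H²/7)
N(c, m) = -14*m
T = -2800 (T = 20*(-14*10) = 20*(-140) = -2800)
D/T = 7996/(-2800) = 7996*(-1/2800) = -1999/700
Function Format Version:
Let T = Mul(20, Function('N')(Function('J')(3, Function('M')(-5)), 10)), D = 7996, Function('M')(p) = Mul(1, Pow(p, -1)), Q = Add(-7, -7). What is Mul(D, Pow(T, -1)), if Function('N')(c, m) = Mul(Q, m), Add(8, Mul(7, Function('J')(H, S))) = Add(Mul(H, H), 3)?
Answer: Rational(-1999, 700) ≈ -2.8557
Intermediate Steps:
Q = -14
Function('M')(p) = Pow(p, -1)
Function('J')(H, S) = Add(Rational(-5, 7), Mul(Rational(1, 7), Pow(H, 2))) (Function('J')(H, S) = Add(Rational(-8, 7), Mul(Rational(1, 7), Add(Mul(H, H), 3))) = Add(Rational(-8, 7), Mul(Rational(1, 7), Add(Pow(H, 2), 3))) = Add(Rational(-8, 7), Mul(Rational(1, 7), Add(3, Pow(H, 2)))) = Add(Rational(-8, 7), Add(Rational(3, 7), Mul(Rational(1, 7), Pow(H, 2)))) = Add(Rational(-5, 7), Mul(Rational(1, 7), Pow(H, 2))))
Function('N')(c, m) = Mul(-14, m)
T = -2800 (T = Mul(20, Mul(-14, 10)) = Mul(20, -140) = -2800)
Mul(D, Pow(T, -1)) = Mul(7996, Pow(-2800, -1)) = Mul(7996, Rational(-1, 2800)) = Rational(-1999, 700)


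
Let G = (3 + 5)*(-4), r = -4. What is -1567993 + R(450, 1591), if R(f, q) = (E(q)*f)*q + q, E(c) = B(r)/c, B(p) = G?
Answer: -1580802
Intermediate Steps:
G = -32 (G = 8*(-4) = -32)
B(p) = -32
E(c) = -32/c
R(f, q) = q - 32*f (R(f, q) = ((-32/q)*f)*q + q = (-32*f/q)*q + q = -32*f + q = q - 32*f)
-1567993 + R(450, 1591) = -1567993 + (1591 - 32*450) = -1567993 + (1591 - 14400) = -1567993 - 12809 = -1580802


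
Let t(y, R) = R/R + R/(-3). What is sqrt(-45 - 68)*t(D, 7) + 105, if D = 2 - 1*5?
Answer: 105 - 4*I*sqrt(113)/3 ≈ 105.0 - 14.174*I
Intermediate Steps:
D = -3 (D = 2 - 5 = -3)
t(y, R) = 1 - R/3 (t(y, R) = 1 + R*(-1/3) = 1 - R/3)
sqrt(-45 - 68)*t(D, 7) + 105 = sqrt(-45 - 68)*(1 - 1/3*7) + 105 = sqrt(-113)*(1 - 7/3) + 105 = (I*sqrt(113))*(-4/3) + 105 = -4*I*sqrt(113)/3 + 105 = 105 - 4*I*sqrt(113)/3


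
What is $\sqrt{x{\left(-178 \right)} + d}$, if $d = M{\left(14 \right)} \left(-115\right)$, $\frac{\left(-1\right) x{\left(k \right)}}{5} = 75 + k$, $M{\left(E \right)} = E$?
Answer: $i \sqrt{1095} \approx 33.091 i$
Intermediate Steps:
$x{\left(k \right)} = -375 - 5 k$ ($x{\left(k \right)} = - 5 \left(75 + k\right) = -375 - 5 k$)
$d = -1610$ ($d = 14 \left(-115\right) = -1610$)
$\sqrt{x{\left(-178 \right)} + d} = \sqrt{\left(-375 - -890\right) - 1610} = \sqrt{\left(-375 + 890\right) - 1610} = \sqrt{515 - 1610} = \sqrt{-1095} = i \sqrt{1095}$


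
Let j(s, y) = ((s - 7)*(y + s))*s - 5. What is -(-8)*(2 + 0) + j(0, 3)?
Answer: 11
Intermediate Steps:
j(s, y) = -5 + s*(-7 + s)*(s + y) (j(s, y) = ((-7 + s)*(s + y))*s - 5 = s*(-7 + s)*(s + y) - 5 = -5 + s*(-7 + s)*(s + y))
-(-8)*(2 + 0) + j(0, 3) = -(-8)*(2 + 0) + (-5 + 0³ - 7*0² + 3*0² - 7*0*3) = -(-8)*2 + (-5 + 0 - 7*0 + 3*0 + 0) = -8*(-2) + (-5 + 0 + 0 + 0 + 0) = 16 - 5 = 11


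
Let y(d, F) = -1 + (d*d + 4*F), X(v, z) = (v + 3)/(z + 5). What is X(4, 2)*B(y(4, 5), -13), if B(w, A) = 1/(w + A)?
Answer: 1/22 ≈ 0.045455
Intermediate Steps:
X(v, z) = (3 + v)/(5 + z)
y(d, F) = -1 + d² + 4*F (y(d, F) = -1 + (d² + 4*F) = -1 + d² + 4*F)
B(w, A) = 1/(A + w)
X(4, 2)*B(y(4, 5), -13) = ((3 + 4)/(5 + 2))/(-13 + (-1 + 4² + 4*5)) = (7/7)/(-13 + (-1 + 16 + 20)) = ((⅐)*7)/(-13 + 35) = 1/22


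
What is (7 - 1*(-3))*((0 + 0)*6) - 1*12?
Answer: -12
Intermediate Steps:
(7 - 1*(-3))*((0 + 0)*6) - 1*12 = (7 + 3)*(0*6) - 12 = 10*0 - 12 = 0 - 12 = -12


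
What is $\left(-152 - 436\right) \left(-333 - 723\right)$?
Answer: $620928$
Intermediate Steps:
$\left(-152 - 436\right) \left(-333 - 723\right) = \left(-588\right) \left(-1056\right) = 620928$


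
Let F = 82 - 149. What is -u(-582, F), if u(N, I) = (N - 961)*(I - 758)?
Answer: -1272975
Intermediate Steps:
F = -67
u(N, I) = (-961 + N)*(-758 + I)
-u(-582, F) = -(728438 - 961*(-67) - 758*(-582) - 67*(-582)) = -(728438 + 64387 + 441156 + 38994) = -1*1272975 = -1272975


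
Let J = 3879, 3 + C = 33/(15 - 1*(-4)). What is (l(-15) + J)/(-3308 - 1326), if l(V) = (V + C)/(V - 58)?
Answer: -2690241/3213679 ≈ -0.83712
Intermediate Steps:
C = -24/19 (C = -3 + 33/(15 - 1*(-4)) = -3 + 33/(15 + 4) = -3 + 33/19 = -24/19 ≈ -1.2632)
l(V) = (-24/19 + V)/(-58 + V) (l(V) = (V - 24/19)/(V - 58) = (-24/19 + V)/(-58 + V))
(l(-15) + J)/(-3308 - 1326) = ((-24/19 - 15)/(-58 - 15) + 3879)/(-3308 - 1326) = (-309/19/(-73) + 3879)/(-4634) = (-1/73*(-309/19) + 3879)*(-1/4634) = (309/1387 + 3879)*(-1/4634) = (5380482/1387)*(-1/4634) = -2690241/3213679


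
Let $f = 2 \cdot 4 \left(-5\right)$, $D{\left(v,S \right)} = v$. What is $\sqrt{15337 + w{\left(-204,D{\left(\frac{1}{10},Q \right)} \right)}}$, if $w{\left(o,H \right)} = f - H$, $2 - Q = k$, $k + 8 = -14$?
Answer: $\frac{\sqrt{1529690}}{10} \approx 123.68$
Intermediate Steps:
$k = -22$ ($k = -8 - 14 = -22$)
$Q = 24$ ($Q = 2 - -22 = 2 + 22 = 24$)
$f = -40$ ($f = 8 \left(-5\right) = -40$)
$w{\left(o,H \right)} = -40 - H$
$\sqrt{15337 + w{\left(-204,D{\left(\frac{1}{10},Q \right)} \right)}} = \sqrt{15337 - \frac{401}{10}} = \sqrt{\frac{152969}{10}} = \frac{\sqrt{1529690}}{10}$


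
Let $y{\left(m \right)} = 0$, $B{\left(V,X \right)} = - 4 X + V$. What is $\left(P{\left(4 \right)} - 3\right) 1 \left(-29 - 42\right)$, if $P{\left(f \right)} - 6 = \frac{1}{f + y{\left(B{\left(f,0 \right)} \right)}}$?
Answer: $- \frac{923}{4} \approx -230.75$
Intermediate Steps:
$B{\left(V,X \right)} = V - 4 X$
$P{\left(f \right)} = 6 + \frac{1}{f}$ ($P{\left(f \right)} = 6 + \frac{1}{f + 0} = 6 + \frac{1}{f}$)
$\left(P{\left(4 \right)} - 3\right) 1 \left(-29 - 42\right) = \left(\left(6 + \frac{1}{4}\right) - 3\right) 1 \left(-29 - 42\right) = \left(\left(6 + \frac{1}{4}\right) - 3\right) 1 \left(-71\right) = \left(\frac{25}{4} - 3\right) 1 \left(-71\right) = \frac{13}{4} \cdot 1 \left(-71\right) = \frac{13}{4} \left(-71\right) = - \frac{923}{4}$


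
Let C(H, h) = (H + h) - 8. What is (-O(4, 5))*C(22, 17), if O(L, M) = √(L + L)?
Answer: -62*√2 ≈ -87.681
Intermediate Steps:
O(L, M) = √2*√L (O(L, M) = √(2*L) = √2*√L)
C(H, h) = -8 + H + h
(-O(4, 5))*C(22, 17) = (-√2*√4)*(-8 + 22 + 17) = -√2*2*31 = -2*√2*31 = -62*√2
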